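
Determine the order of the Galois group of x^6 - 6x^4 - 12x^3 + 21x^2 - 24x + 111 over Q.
72

The degree of the splitting field over Q equals the order of the Galois group, so first determine the group. The polynomial f is an irreducible sextic over Q, so G = Gal(f/Q) is one of the 16 transitive subgroups 6T1, ..., 6T16 of S_6. The discriminant of f is -4801275041472, which is not a perfect square, so G is not contained in A_6. The transitive groups of degree 6 not contained in A_6 are: C_6 (6T1, order 6), S_3 (6T2, order 6), D_6 (6T3, order 12), C_3 x S_3 (6T5, order 18), A_4 x C_2 (6T6, order 24), S_4 (6T8, order 24), S_3 x S_3 (6T9, order 36), S_4 x C_2 (6T11, order 48), (S_3 x S_3) : C_2 (6T13, order 72), PGL(2,5) (6T14, order 120), S_6 (6T16, order 720). By Dedekind's theorem, for a prime p not dividing disc(f) the degrees of the irreducible factors of f mod p form the cycle type of an element of G. Factoring f modulo the 25 such primes p <= 127 (skipping 2, 3, 7, 13, 17, 43, which divide the discriminant), each new pattern first appears at: mod 5: f = (x^6 + 4x^4 + 3x^3 + x^2 + x + 1), pattern 6; mod 11: f = (x^2 + 9x + 4)(x^4 + 2x^3 + 5x^2 + x + 3), pattern 4+2; mod 19: f = (x + 17)(x^2 + 2x + 12)(x^3 + 5x + 12), pattern 3+2+1; mod 31: f = (x + 9)(x + 24)(x^2 + 7x + 24)(x^2 + 22x + 7), pattern 2+2+1+1; mod 61: f = (x + 12)(x + 14)(x + 23)(x + 24)(x^2 + 49x + 26), pattern 2+1+1+1+1; mod 97: f = (x + 13)(x + 41)(x + 43)(x^3 + 49x + 58), pattern 3+1+1+1; mod 113: f = (x^2 + 7x + 60)(x^2 + 49x + 87)(x^2 + 57x + 41), pattern 2+2+2; mod 127: f = (x^3 + 46x + 62)(x^3 + 75x + 53), pattern 3+3. No other pattern occurs in this range, so the set of observed cycle types is {6, 4+2, 3+2+1, 2+2+1+1, 2+1+1+1+1, 3+1+1+1, 2+2+2, 3+3}. The candidates containing elements of all these cycle types are (S_3 x S_3) : C_2 (6T13) of order 72, S_6 (6T16) of order 720; the others are excluded. The observed types are precisely the cycle types that occur in (S_3 x S_3) : C_2 (6T13) (apart from the identity). Each of the other remaining candidates has further cycle types, and by the Chebotarev density theorem the matching factorization patterns would occur for a proportion of primes equal to their share of the group: S_6 (6T16) additionally contains elements of type 5+1, 4+1+1 (234 of its 720 elements, about 32% of primes). None of the 25 primes tested shows any such pattern (for each of these groups the chance of that is below 10^-4), which rules them out. Hence G = (S_3 x S_3) : C_2 (6T13), of order 72. The Galois group (S_3 x S_3) : C_2 (6T13) has order 72, so the splitting field has degree 72 over Q.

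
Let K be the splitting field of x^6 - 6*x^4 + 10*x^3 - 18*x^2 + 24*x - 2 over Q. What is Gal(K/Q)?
S_3 x S_3 (order 36)

The polynomial f is an irreducible sextic over Q, so G = Gal(f/Q) is one of the 16 transitive subgroups 6T1, ..., 6T16 of S_6. The discriminant of f is 297538935552, which is not a perfect square, so G is not contained in A_6. The transitive groups of degree 6 not contained in A_6 are: C_6 (6T1, order 6), S_3 (6T2, order 6), D_6 (6T3, order 12), C_3 x S_3 (6T5, order 18), A_4 x C_2 (6T6, order 24), S_4 (6T8, order 24), S_3 x S_3 (6T9, order 36), S_4 x C_2 (6T11, order 48), (S_3 x S_3) : C_2 (6T13, order 72), PGL(2,5) (6T14, order 120), S_6 (6T16, order 720). By Dedekind's theorem, for a prime p not dividing disc(f) the degrees of the irreducible factors of f mod p form the cycle type of an element of G. Factoring f modulo the 23 such primes p <= 97 (skipping 2, 3, which divide the discriminant), each new pattern first appears at: mod 5: f = (x^6 + 4x^4 + 2x^2 + 4x + 3), pattern 6; mod 11: f = (x + 6)(x + 9)(x^2 + 2x + 5)(x^2 + 5x + 7), pattern 2+2+1+1; mod 13: f = (x + 2)(x + 4)(x + 7)(x^3 + 9x + 6), pattern 3+1+1+1; mod 31: f = (x^2 + 4x + 6)(x^2 + 8x + 5)(x^2 + 19x + 2), pattern 2+2+2; mod 97: f = (x^3 + 27x + 72)(x^3 + 64x + 35), pattern 3+3. No other pattern occurs in this range, so the set of observed cycle types is {6, 2+2+1+1, 3+1+1+1, 2+2+2, 3+3}. The candidates containing elements of all these cycle types are S_3 x S_3 (6T9) of order 36, (S_3 x S_3) : C_2 (6T13) of order 72, S_6 (6T16) of order 720; the others are excluded. The observed types are precisely the cycle types that occur in S_3 x S_3 (6T9) (apart from the identity). Each of the other remaining candidates has further cycle types, and by the Chebotarev density theorem the matching factorization patterns would occur for a proportion of primes equal to their share of the group: (S_3 x S_3) : C_2 (6T13) additionally contains elements of type 4+2, 3+2+1, 2+1+1+1+1 (36 of its 72 elements, about 50% of primes); S_6 (6T16) additionally contains elements of type 5+1, 4+2, 4+1+1, 3+2+1, 2+1+1+1+1 (459 of its 720 elements, about 64% of primes). None of the 23 primes tested shows any such pattern (for each of these groups the chance of that is below 10^-4), which rules them out. Hence G = S_3 x S_3 (6T9), of order 36.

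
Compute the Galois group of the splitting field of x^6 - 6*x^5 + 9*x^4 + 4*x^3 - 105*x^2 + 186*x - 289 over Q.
The polynomial f is an irreducible sextic over Q, so G = Gal(f/Q) is one of the 16 transitive subgroups 6T1, ..., 6T16 of S_6. The discriminant of f is 2504824927027200, which is not a perfect square, so G is not contained in A_6. The transitive groups of degree 6 not contained in A_6 are: C_6 (6T1, order 6), S_3 (6T2, order 6), D_6 (6T3, order 12), C_3 x S_3 (6T5, order 18), A_4 x C_2 (6T6, order 24), S_4 (6T8, order 24), S_3 x S_3 (6T9, order 36), S_4 x C_2 (6T11, order 48), (S_3 x S_3) : C_2 (6T13, order 72), PGL(2,5) (6T14, order 120), S_6 (6T16, order 720). By Dedekind's theorem, for a prime p not dividing disc(f) the degrees of the irreducible factors of f mod p form the cycle type of an element of G. Factoring f modulo the 79 such primes p <= 421 (skipping 2, 3, 5, which divide the discriminant), each new pattern first appears at: mod 7: f = (x^3 + 2x^2 + 6x + 3)(x^3 + 6x^2 + 5x + 4), pattern 3+3; mod 11: f = (x^2 + 1)(x^2 + 7x + 5)(x^2 + 9x + 6), pattern 2+2+2; mod 13: f = (x^6 + 7x^5 + 9x^4 + 4x^3 + 12x^2 + 4x + 10), pattern 6; mod 17: f = (x)(x + 15)(x^2 + 7)(x^2 + 13x + 11), pattern 2+2+1+1; mod 31: f = (x + 2)(x + 11)(x + 14)(x + 15)(x + 18)(x + 27), pattern 1+1+1+1+1+1. No other pattern occurs in this range, so the set of observed cycle types is {3+3, 2+2+2, 6, 2+2+1+1, 1+1+1+1+1+1}. The candidates containing elements of all these cycle types are D_6 (6T3) of order 12, A_4 x C_2 (6T6) of order 24, S_3 x S_3 (6T9) of order 36, S_4 x C_2 (6T11) of order 48, (S_3 x S_3) : C_2 (6T13) of order 72, PGL(2,5) (6T14) of order 120, S_6 (6T16) of order 720; the others are excluded. The observed types are precisely the cycle types that occur in D_6 (6T3). Each of the other remaining candidates has further cycle types, and by the Chebotarev density theorem the matching factorization patterns would occur for a proportion of primes equal to their share of the group: A_4 x C_2 (6T6) additionally contains elements of type 2+1+1+1+1 (3 of its 24 elements, about 12% of primes); S_3 x S_3 (6T9) additionally contains elements of type 3+1+1+1 (4 of its 36 elements, about 11% of primes); S_4 x C_2 (6T11) additionally contains elements of type 4+2, 4+1+1, 2+1+1+1+1 (15 of its 48 elements, about 31% of primes); (S_3 x S_3) : C_2 (6T13) additionally contains elements of type 4+2, 3+2+1, 3+1+1+1, 2+1+1+1+1 (40 of its 72 elements, about 56% of primes); PGL(2,5) (6T14) additionally contains elements of type 5+1, 4+1+1 (54 of its 120 elements, about 45% of primes); S_6 (6T16) additionally contains elements of type 5+1, 4+2, 4+1+1, 3+2+1, 3+1+1+1, 2+1+1+1+1 (499 of its 720 elements, about 69% of primes). None of the 79 primes tested shows any such pattern (for each of these groups the chance of that is below 10^-4), which rules them out. Hence G = D_6 (6T3), of order 12.

D_6, the dihedral group of order 12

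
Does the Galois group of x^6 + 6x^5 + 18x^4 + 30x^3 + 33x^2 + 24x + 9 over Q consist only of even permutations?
No

The polynomial is irreducible of degree 6 over Q. Its discriminant is -16003008, which is not a perfect square. A Galois group lies in the alternating group exactly when the discriminant is a square in Q, so the Galois group (PGL(2,5)) is not contained in A_6.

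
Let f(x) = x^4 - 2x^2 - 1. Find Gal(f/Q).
D_4, the dihedral group of order 8

The polynomial is an irreducible quartic over Q and its discriminant is -1024, which is not a perfect square, so the Galois group is not contained in A_4. The resolvent cubic y^3 + 2*y^2 + 4*y + 8 has exactly one rational root, so the Galois group is C_4 or D_4. The quartic remains irreducible over Q(sqrt(disc)), so the group is D_4.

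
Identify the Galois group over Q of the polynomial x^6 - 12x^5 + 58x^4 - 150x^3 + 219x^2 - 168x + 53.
The polynomial f is an irreducible sextic over Q, so G = Gal(f/Q) is one of the 16 transitive subgroups 6T1, ..., 6T16 of S_6. The discriminant of f is 95101504 = 9752^2, a perfect square, so G is contained in A_6. The transitive groups of degree 6 contained in A_6 are: A_4 (6T4, order 12), S_4 (6T7, order 24), (C_3 x C_3) : C_4 (6T10, order 36), PSL(2,5) (6T12, order 60), A_6 (6T15, order 360). By Dedekind's theorem, for a prime p not dividing disc(f) the degrees of the irreducible factors of f mod p form the cycle type of an element of G. Factoring f modulo the 79 such primes p <= 421 (skipping 2, 23, 53, which divide the discriminant), each new pattern first appears at: mod 3: f = (x^3 + x^2 + x + 2)(x^3 + 2x^2 + x + 1), pattern 3+3; mod 5: f = (x^2 + 2x + 4)(x^4 + x^3 + 2x^2 + 2x + 2), pattern 4+2; mod 19: f = (x + 6)(x + 16)(x^2 + 11x + 3)(x^2 + 12x + 5), pattern 2+2+1+1; mod 223: f = (x + 13)(x + 37)(x + 80)(x + 151)(x + 172)(x + 204), pattern 1+1+1+1+1+1. No other pattern occurs in this range, so the set of observed cycle types is {3+3, 4+2, 2+2+1+1, 1+1+1+1+1+1}. The candidates containing elements of all these cycle types are S_4 (6T7) of order 24, (C_3 x C_3) : C_4 (6T10) of order 36, A_6 (6T15) of order 360; the others are excluded. The observed types are precisely the cycle types that occur in S_4 (6T7). Each of the other remaining candidates has further cycle types, and by the Chebotarev density theorem the matching factorization patterns would occur for a proportion of primes equal to their share of the group: (C_3 x C_3) : C_4 (6T10) additionally contains elements of type 3+1+1+1 (4 of its 36 elements, about 11% of primes); A_6 (6T15) additionally contains elements of type 5+1, 3+1+1+1 (184 of its 360 elements, about 51% of primes). None of the 79 primes tested shows any such pattern (for each of these groups the chance of that is below 10^-4), which rules them out. Hence G = S_4 (6T7), of order 24.

6T7: S_4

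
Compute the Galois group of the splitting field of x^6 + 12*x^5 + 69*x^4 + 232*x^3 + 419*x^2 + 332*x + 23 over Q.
6T8: S_4

The polynomial f is an irreducible sextic over Q, so G = Gal(f/Q) is one of the 16 transitive subgroups 6T1, ..., 6T16 of S_6. The discriminant of f is 870211913777152, which is not a perfect square, so G is not contained in A_6. The transitive groups of degree 6 not contained in A_6 are: C_6 (6T1, order 6), S_3 (6T2, order 6), D_6 (6T3, order 12), C_3 x S_3 (6T5, order 18), A_4 x C_2 (6T6, order 24), S_4 (6T8, order 24), S_3 x S_3 (6T9, order 36), S_4 x C_2 (6T11, order 48), (S_3 x S_3) : C_2 (6T13, order 72), PGL(2,5) (6T14, order 120), S_6 (6T16, order 720). By Dedekind's theorem, for a prime p not dividing disc(f) the degrees of the irreducible factors of f mod p form the cycle type of an element of G. Factoring f modulo the 22 such primes p <= 89 (skipping 2, 37, which divide the discriminant), each new pattern first appears at: mod 3: f = (x^3 + x^2 + 2)(x^3 + 2x^2 + x + 1), pattern 3+3; mod 5: f = (x^2 + x + 1)(x^2 + 2x + 3)(x^2 + 4x + 1), pattern 2+2+2; mod 17: f = (x + 5)(x + 16)(x^4 + 8x^3 + 8x^2 + 2x + 9), pattern 4+1+1; mod 67: f = (x + 11)(x + 60)(x^2 + 4x + 2)(x^2 + 4x + 29), pattern 2+2+1+1. No other pattern occurs in this range, so the set of observed cycle types is {3+3, 2+2+2, 4+1+1, 2+2+1+1}. The candidates containing elements of all these cycle types are S_4 (6T8) of order 24, S_4 x C_2 (6T11) of order 48, PGL(2,5) (6T14) of order 120, S_6 (6T16) of order 720; the others are excluded. The observed types are precisely the cycle types that occur in S_4 (6T8) (apart from the identity). Each of the other remaining candidates has further cycle types, and by the Chebotarev density theorem the matching factorization patterns would occur for a proportion of primes equal to their share of the group: S_4 x C_2 (6T11) additionally contains elements of type 6, 4+2, 2+1+1+1+1 (17 of its 48 elements, about 35% of primes); PGL(2,5) (6T14) additionally contains elements of type 6, 5+1 (44 of its 120 elements, about 37% of primes); S_6 (6T16) additionally contains elements of type 6, 5+1, 4+2, 3+2+1, 3+1+1+1, 2+1+1+1+1 (529 of its 720 elements, about 73% of primes). None of the 22 primes tested shows any such pattern (for each of these groups the chance of that is below 10^-4), which rules them out. Hence G = S_4 (6T8), of order 24.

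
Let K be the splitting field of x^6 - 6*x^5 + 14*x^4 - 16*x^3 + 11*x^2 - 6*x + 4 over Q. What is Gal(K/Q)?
The polynomial f is an irreducible sextic over Q, so G = Gal(f/Q) is one of the 16 transitive subgroups 6T1, ..., 6T16 of S_6. The discriminant of f is -5120000, which is not a perfect square, so G is not contained in A_6. The transitive groups of degree 6 not contained in A_6 are: C_6 (6T1, order 6), S_3 (6T2, order 6), D_6 (6T3, order 12), C_3 x S_3 (6T5, order 18), A_4 x C_2 (6T6, order 24), S_4 (6T8, order 24), S_3 x S_3 (6T9, order 36), S_4 x C_2 (6T11, order 48), (S_3 x S_3) : C_2 (6T13, order 72), PGL(2,5) (6T14, order 120), S_6 (6T16, order 720). By Dedekind's theorem, for a prime p not dividing disc(f) the degrees of the irreducible factors of f mod p form the cycle type of an element of G. Factoring f modulo the 22 such primes p <= 89 (skipping 2, 5, which divide the discriminant), each new pattern first appears at: mod 3: f = (x^3 + x^2 + x + 2)(x^3 + 2x^2 + 2x + 2), pattern 3+3; mod 7: f = (x^2 + 4x + 1)(x^2 + 5x + 3)(x^2 + 6x + 6), pattern 2+2+2; mod 13: f = (x + 3)(x + 8)(x^4 + 9x^3 + 8x^2 + 5x + 11), pattern 4+1+1; mod 43: f = (x + 11)(x + 30)(x^2 + 41x + 5)(x^2 + 41x + 11), pattern 2+2+1+1. No other pattern occurs in this range, so the set of observed cycle types is {3+3, 2+2+2, 4+1+1, 2+2+1+1}. The candidates containing elements of all these cycle types are S_4 (6T8) of order 24, S_4 x C_2 (6T11) of order 48, PGL(2,5) (6T14) of order 120, S_6 (6T16) of order 720; the others are excluded. The observed types are precisely the cycle types that occur in S_4 (6T8) (apart from the identity). Each of the other remaining candidates has further cycle types, and by the Chebotarev density theorem the matching factorization patterns would occur for a proportion of primes equal to their share of the group: S_4 x C_2 (6T11) additionally contains elements of type 6, 4+2, 2+1+1+1+1 (17 of its 48 elements, about 35% of primes); PGL(2,5) (6T14) additionally contains elements of type 6, 5+1 (44 of its 120 elements, about 37% of primes); S_6 (6T16) additionally contains elements of type 6, 5+1, 4+2, 3+2+1, 3+1+1+1, 2+1+1+1+1 (529 of its 720 elements, about 73% of primes). None of the 22 primes tested shows any such pattern (for each of these groups the chance of that is below 10^-4), which rules them out. Hence G = S_4 (6T8), of order 24.

S_4, S_4(6c), the S_4-action on 6 points not in A_6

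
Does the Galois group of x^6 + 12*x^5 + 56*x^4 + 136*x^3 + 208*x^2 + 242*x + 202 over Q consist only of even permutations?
The polynomial is irreducible of degree 6 over Q. Its discriminant is -717642884800, which is not a perfect square. A Galois group lies in the alternating group exactly when the discriminant is a square in Q, so the Galois group (S_6) is not contained in A_6.

No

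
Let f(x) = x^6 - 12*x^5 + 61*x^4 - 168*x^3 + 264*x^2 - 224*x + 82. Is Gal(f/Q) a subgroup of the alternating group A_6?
The polynomial is irreducible of degree 6 over Q. Its discriminant is -1722368, which is not a perfect square. A Galois group lies in the alternating group exactly when the discriminant is a square in Q, so the Galois group (S_4 x C_2) is not contained in A_6.

No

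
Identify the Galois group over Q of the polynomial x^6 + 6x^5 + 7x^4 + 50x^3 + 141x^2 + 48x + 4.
The polynomial f is an irreducible sextic over Q, so G = Gal(f/Q) is one of the 16 transitive subgroups 6T1, ..., 6T16 of S_6. The discriminant of f is -905333959757824, which is not a perfect square, so G is not contained in A_6. The transitive groups of degree 6 not contained in A_6 are: C_6 (6T1, order 6), S_3 (6T2, order 6), D_6 (6T3, order 12), C_3 x S_3 (6T5, order 18), A_4 x C_2 (6T6, order 24), S_4 (6T8, order 24), S_3 x S_3 (6T9, order 36), S_4 x C_2 (6T11, order 48), (S_3 x S_3) : C_2 (6T13, order 72), PGL(2,5) (6T14, order 120), S_6 (6T16, order 720). By Dedekind's theorem, for a prime p not dividing disc(f) the degrees of the irreducible factors of f mod p form the cycle type of an element of G. Factoring f modulo the 67 such primes p <= 347 (skipping 2, 229, which divide the discriminant), each new pattern first appears at: mod 3: f = (x^6 + x^4 + 2x^3 + 1), pattern 6; mod 5: f = (x^3 + 2x^2 + x + 4)(x^3 + 4x^2 + 3x + 1), pattern 3+3; mod 7: f = (x + 1)(x + 2)(x^4 + 3x^3 + 3x^2 + 2), pattern 4+1+1; mod 13: f = (x^2 + 5x + 10)(x^4 + x^3 + 5x^2 + 2x + 3), pattern 4+2; mod 23: f = (x^2 + x + 1)(x^2 + x + 8)(x^2 + 4x + 12), pattern 2+2+2; mod 29: f = (x + 5)(x + 23)(x^2 + 16x + 20)(x^2 + 20x + 23), pattern 2+2+1+1; mod 193: f = (x + 25)(x + 49)(x + 95)(x + 112)(x + 147)(x + 157), pattern 1+1+1+1+1+1; mod 347: f = (x + 4)(x + 16)(x + 202)(x + 292)(x^2 + 186x + 300), pattern 2+1+1+1+1. No other pattern occurs in this range, so the set of observed cycle types is {6, 3+3, 4+1+1, 4+2, 2+2+2, 2+2+1+1, 1+1+1+1+1+1, 2+1+1+1+1}. The candidates containing elements of all these cycle types are S_4 x C_2 (6T11) of order 48, S_6 (6T16) of order 720; the others are excluded. The observed types are precisely the cycle types that occur in S_4 x C_2 (6T11). Each of the other remaining candidates has further cycle types, and by the Chebotarev density theorem the matching factorization patterns would occur for a proportion of primes equal to their share of the group: S_6 (6T16) additionally contains elements of type 5+1, 3+2+1, 3+1+1+1 (304 of its 720 elements, about 42% of primes). None of the 67 primes tested shows any such pattern (for each of these groups the chance of that is below 10^-4), which rules them out. Hence G = S_4 x C_2 (6T11), of order 48.

S_4 x C_2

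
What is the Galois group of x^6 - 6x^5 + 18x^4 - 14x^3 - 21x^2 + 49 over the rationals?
PGL(2,5)

The polynomial f is an irreducible sextic over Q, so G = Gal(f/Q) is one of the 16 transitive subgroups 6T1, ..., 6T16 of S_6. The discriminant of f is -28010528989632, which is not a perfect square, so G is not contained in A_6. The transitive groups of degree 6 not contained in A_6 are: C_6 (6T1, order 6), S_3 (6T2, order 6), D_6 (6T3, order 12), C_3 x S_3 (6T5, order 18), A_4 x C_2 (6T6, order 24), S_4 (6T8, order 24), S_3 x S_3 (6T9, order 36), S_4 x C_2 (6T11, order 48), (S_3 x S_3) : C_2 (6T13, order 72), PGL(2,5) (6T14, order 120), S_6 (6T16, order 720). By Dedekind's theorem, for a prime p not dividing disc(f) the degrees of the irreducible factors of f mod p form the cycle type of an element of G. Factoring f modulo the 21 such primes p <= 89 (skipping 2, 3, 7, which divide the discriminant), each new pattern first appears at: mod 5: f = (x^6 + 4x^5 + 3x^4 + x^3 + 4x^2 + 4), pattern 6; mod 11: f = (x + 3)(x^5 + 2x^4 + x^3 + 5x^2 + 8x + 9), pattern 5+1; mod 13: f = (x + 4)(x + 11)(x^4 + 5x^3 + 3x^2 + 7x + 2), pattern 4+1+1; mod 23: f = (x + 2)(x + 15)(x^2 + 3x + 9)(x^2 + 20x + 11), pattern 2+2+1+1; mod 43: f = (x^3 + 40x^2 + 3x + 30)(x^3 + 40x^2 + 6x + 26), pattern 3+3; mod 61: f = (x^2 + 26x + 40)(x^2 + 44x + 36)(x^2 + 46x + 31), pattern 2+2+2. No other pattern occurs in this range, so the set of observed cycle types is {6, 5+1, 4+1+1, 2+2+1+1, 3+3, 2+2+2}. The candidates containing elements of all these cycle types are PGL(2,5) (6T14) of order 120, S_6 (6T16) of order 720; the others are excluded. The observed types are precisely the cycle types that occur in PGL(2,5) (6T14) (apart from the identity). Each of the other remaining candidates has further cycle types, and by the Chebotarev density theorem the matching factorization patterns would occur for a proportion of primes equal to their share of the group: S_6 (6T16) additionally contains elements of type 4+2, 3+2+1, 3+1+1+1, 2+1+1+1+1 (265 of its 720 elements, about 37% of primes). None of the 21 primes tested shows any such pattern (for each of these groups the chance of that is below 10^-4), which rules them out. Hence G = PGL(2,5) (6T14), of order 120.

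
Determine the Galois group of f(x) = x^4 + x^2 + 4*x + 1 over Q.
S_4 (also written S4)

The polynomial is an irreducible quartic over Q and its discriminant is -4528, which is not a perfect square, so the Galois group is not contained in A_4. The resolvent cubic y^3 - y^2 - 4*y - 12 is irreducible over Q. An irreducible resolvent with non-square discriminant gives S_4.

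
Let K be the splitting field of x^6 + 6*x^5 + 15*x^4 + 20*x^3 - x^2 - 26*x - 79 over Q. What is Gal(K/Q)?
The polynomial f is an irreducible sextic over Q, so G = Gal(f/Q) is one of the 16 transitive subgroups 6T1, ..., 6T16 of S_6. The discriminant of f is 36352603193344 = 6029312^2, a perfect square, so G is contained in A_6. The transitive groups of degree 6 contained in A_6 are: A_4 (6T4, order 12), S_4 (6T7, order 24), (C_3 x C_3) : C_4 (6T10, order 36), PSL(2,5) (6T12, order 60), A_6 (6T15, order 360). By Dedekind's theorem, for a prime p not dividing disc(f) the degrees of the irreducible factors of f mod p form the cycle type of an element of G. Factoring f modulo the 79 such primes p <= 419 (skipping 2, 23, which divide the discriminant), each new pattern first appears at: mod 3: f = (x^3 + x^2 + x + 2)(x^3 + 2x^2 + 1), pattern 3+3; mod 5: f = (x^2 + 2x + 3)(x^4 + 4x^3 + 4x^2 + 2), pattern 4+2; mod 19: f = (x + 10)(x + 11)(x^2 + x + 3)(x^2 + 3x + 5), pattern 2+2+1+1; mod 223: f = (x + 33)(x + 68)(x + 110)(x + 115)(x + 157)(x + 192), pattern 1+1+1+1+1+1. No other pattern occurs in this range, so the set of observed cycle types is {3+3, 4+2, 2+2+1+1, 1+1+1+1+1+1}. The candidates containing elements of all these cycle types are S_4 (6T7) of order 24, (C_3 x C_3) : C_4 (6T10) of order 36, A_6 (6T15) of order 360; the others are excluded. The observed types are precisely the cycle types that occur in S_4 (6T7). Each of the other remaining candidates has further cycle types, and by the Chebotarev density theorem the matching factorization patterns would occur for a proportion of primes equal to their share of the group: (C_3 x C_3) : C_4 (6T10) additionally contains elements of type 3+1+1+1 (4 of its 36 elements, about 11% of primes); A_6 (6T15) additionally contains elements of type 5+1, 3+1+1+1 (184 of its 360 elements, about 51% of primes). None of the 79 primes tested shows any such pattern (for each of these groups the chance of that is below 10^-4), which rules them out. Hence G = S_4 (6T7), of order 24.

6T7: S_4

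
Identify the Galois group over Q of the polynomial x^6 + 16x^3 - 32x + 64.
The polynomial f is an irreducible sextic over Q, so G = Gal(f/Q) is one of the 16 transitive subgroups 6T1, ..., 6T16 of S_6. The discriminant of f is -46741055340544, which is not a perfect square, so G is not contained in A_6. The transitive groups of degree 6 not contained in A_6 are: C_6 (6T1, order 6), S_3 (6T2, order 6), D_6 (6T3, order 12), C_3 x S_3 (6T5, order 18), A_4 x C_2 (6T6, order 24), S_4 (6T8, order 24), S_3 x S_3 (6T9, order 36), S_4 x C_2 (6T11, order 48), (S_3 x S_3) : C_2 (6T13, order 72), PGL(2,5) (6T14, order 120), S_6 (6T16, order 720). By Dedekind's theorem, for a prime p not dividing disc(f) the degrees of the irreducible factors of f mod p form the cycle type of an element of G. Factoring f modulo the 3 such primes p <= 7 (skipping 2, which divides the discriminant), each new pattern first appears at: mod 3: f = (x + 1)(x^2 + 1)(x^3 + 2x^2 + 1), pattern 3+2+1; mod 5: f = (x^3 + 2x^2 + 4x + 2)(x^3 + 3x^2 + 2), pattern 3+3; mod 7: f = (x + 6)(x^5 + x^4 + x^3 + 3x^2 + 3x + 6), pattern 5+1. No other pattern occurs in this range, so the set of observed cycle types is {3+2+1, 3+3, 5+1}. Among the candidates above, the only group containing elements of all these cycle types is S_6 (6T16); every other candidate lacks at least one of them. Hence G = S_6 (6T16), of order 720.

6T16: S_6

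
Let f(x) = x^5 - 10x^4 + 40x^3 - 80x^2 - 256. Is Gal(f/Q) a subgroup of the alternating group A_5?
Yes

The polynomial is irreducible of degree 5 over Q. Its discriminant is 67108864000000 = 8192000^2, a perfect square. A Galois group lies in the alternating group exactly when the discriminant is a square in Q, so the Galois group (D_5) is contained in A_5.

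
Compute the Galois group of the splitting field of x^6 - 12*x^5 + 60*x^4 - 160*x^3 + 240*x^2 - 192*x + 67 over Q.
The polynomial f is an irreducible sextic over Q, so G = Gal(f/Q) is one of the 16 transitive subgroups 6T1, ..., 6T16 of S_6. The discriminant of f is -11337408, which is not a perfect square, so G is not contained in A_6. The transitive groups of degree 6 not contained in A_6 are: C_6 (6T1, order 6), S_3 (6T2, order 6), D_6 (6T3, order 12), C_3 x S_3 (6T5, order 18), A_4 x C_2 (6T6, order 24), S_4 (6T8, order 24), S_3 x S_3 (6T9, order 36), S_4 x C_2 (6T11, order 48), (S_3 x S_3) : C_2 (6T13, order 72), PGL(2,5) (6T14, order 120), S_6 (6T16, order 720). By Dedekind's theorem, for a prime p not dividing disc(f) the degrees of the irreducible factors of f mod p form the cycle type of an element of G. Factoring f modulo the 23 such primes p <= 97 (skipping 2, 3, which divide the discriminant), each new pattern first appears at: mod 5: f = (x^2 + 3)(x^2 + x + 1)(x^2 + 2x + 4), pattern 2+2+2; mod 7: f = (x^3 + x^2 + 5x + 1)(x^3 + x^2 + 5x + 4), pattern 3+3; mod 61: f = (x + 1)(x + 17)(x + 20)(x + 37)(x + 40)(x + 56), pattern 1+1+1+1+1+1. No other pattern occurs in this range, so the set of observed cycle types is {2+2+2, 3+3, 1+1+1+1+1+1}. The candidates containing elements of all these cycle types are C_6 (6T1) of order 6, S_3 (6T2) of order 6, D_6 (6T3) of order 12, C_3 x S_3 (6T5) of order 18, A_4 x C_2 (6T6) of order 24, S_4 (6T8) of order 24, S_3 x S_3 (6T9) of order 36, S_4 x C_2 (6T11) of order 48, (S_3 x S_3) : C_2 (6T13) of order 72, PGL(2,5) (6T14) of order 120, S_6 (6T16) of order 720; the others are excluded. The observed types are precisely the cycle types that occur in S_3 (6T2). Each of the other remaining candidates has further cycle types, and by the Chebotarev density theorem the matching factorization patterns would occur for a proportion of primes equal to their share of the group: C_6 (6T1) additionally contains elements of type 6 (2 of its 6 elements, about 33% of primes); D_6 (6T3) additionally contains elements of type 6, 2+2+1+1 (5 of its 12 elements, about 42% of primes); C_3 x S_3 (6T5) additionally contains elements of type 6, 3+1+1+1 (10 of its 18 elements, about 56% of primes); A_4 x C_2 (6T6) additionally contains elements of type 6, 2+2+1+1, 2+1+1+1+1 (14 of its 24 elements, about 58% of primes); S_4 (6T8) additionally contains elements of type 4+1+1, 2+2+1+1 (9 of its 24 elements, about 38% of primes); S_3 x S_3 (6T9) additionally contains elements of type 6, 3+1+1+1, 2+2+1+1 (25 of its 36 elements, about 69% of primes); S_4 x C_2 (6T11) additionally contains elements of type 6, 4+2, 4+1+1, 2+2+1+1, 2+1+1+1+1 (32 of its 48 elements, about 67% of primes); (S_3 x S_3) : C_2 (6T13) additionally contains elements of type 6, 4+2, 3+2+1, 3+1+1+1, 2+2+1+1, 2+1+1+1+1 (61 of its 72 elements, about 85% of primes); PGL(2,5) (6T14) additionally contains elements of type 6, 5+1, 4+1+1, 2+2+1+1 (89 of its 120 elements, about 74% of primes); S_6 (6T16) additionally contains elements of type 6, 5+1, 4+2, 4+1+1, 3+2+1, 3+1+1+1, 2+2+1+1, 2+1+1+1+1 (664 of its 720 elements, about 92% of primes). None of the 23 primes tested shows any such pattern (for each of these groups the chance of that is below 10^-4), which rules them out. Hence G = S_3 (6T2), of order 6.

S_3, S_3 acting on 6 points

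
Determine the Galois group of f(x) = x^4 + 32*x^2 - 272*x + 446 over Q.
4T3: D_4

The polynomial is an irreducible quartic over Q and its discriminant is -1313998848, which is not a perfect square, so the Galois group is not contained in A_4. The resolvent cubic y^3 - 32*y^2 - 1784*y - 16896 has exactly one rational root, so the Galois group is C_4 or D_4. The quartic remains irreducible over Q(sqrt(disc)), so the group is D_4.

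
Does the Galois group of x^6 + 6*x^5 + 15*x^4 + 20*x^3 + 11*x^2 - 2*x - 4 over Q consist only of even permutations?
Yes

The polynomial is irreducible of degree 6 over Q. Its discriminant is 3356224 = 1832^2, a perfect square. A Galois group lies in the alternating group exactly when the discriminant is a square in Q, so the Galois group (S_4) is contained in A_6.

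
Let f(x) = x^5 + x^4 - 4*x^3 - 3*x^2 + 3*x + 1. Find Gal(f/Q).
The polynomial f is an irreducible quintic over Q, so G = Gal(f/Q) is a transitive subgroup of S_5: one of C_5 (5T1, order 5), D_5 (5T2, order 10), F_20 (5T3, order 20), A_5 (5T4, order 60) or S_5 (5T5, order 120). The discriminant of f is 14641 = 121^2, a perfect square, so G is contained in A_5. The transitive groups of degree 5 contained in A_5 are: C_5 (5T1, order 5), D_5 (5T2, order 10), A_5 (5T4, order 60). By Dedekind's theorem, for a prime p not dividing disc(f) the degrees of the irreducible factors of f mod p form the cycle type of an element of G. Factoring f modulo the 14 such primes p <= 47 (skipping 11, which divides the discriminant), each new pattern first appears at: mod 2: f = (x^5 + x^4 + x^2 + x + 1), pattern 5; mod 23: f = (x + 9)(x + 12)(x + 13)(x + 17)(x + 19), pattern 1+1+1+1+1. No other pattern occurs in this range, so the set of observed cycle types is {5, 1+1+1+1+1}. The candidates containing elements of all these cycle types are C_5 (5T1) of order 5, D_5 (5T2) of order 10, A_5 (5T4) of order 60; the others are excluded. The observed types are precisely the cycle types that occur in C_5 (5T1). Each of the other remaining candidates has further cycle types, and by the Chebotarev density theorem the matching factorization patterns would occur for a proportion of primes equal to their share of the group: D_5 (5T2) additionally contains elements of type 2+2+1 (5 of its 10 elements, about 50% of primes); A_5 (5T4) additionally contains elements of type 3+1+1, 2+2+1 (35 of its 60 elements, about 58% of primes). None of the 14 primes tested shows any such pattern (for each of these groups the chance of that is below 10^-4), which rules them out. Hence G = C_5 (5T1), of order 5.

5T1: C_5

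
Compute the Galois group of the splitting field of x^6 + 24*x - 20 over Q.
A_6, the alternating group on 6 letters

The polynomial f is an irreducible sextic over Q, so G = Gal(f/Q) is one of the 16 transitive subgroups 6T1, ..., 6T16 of S_6. The discriminant of f is 746496000000 = 864000^2, a perfect square, so G is contained in A_6. The transitive groups of degree 6 contained in A_6 are: A_4 (6T4, order 12), S_4 (6T7, order 24), (C_3 x C_3) : C_4 (6T10, order 36), PSL(2,5) (6T12, order 60), A_6 (6T15, order 360). By Dedekind's theorem, for a prime p not dividing disc(f) the degrees of the irreducible factors of f mod p form the cycle type of an element of G. Factoring f modulo the 6 such primes p <= 23 (skipping 2, 3, 5, which divide the discriminant), each new pattern first appears at: mod 7: f = (x + 3)(x^5 + 4x^4 + 2x^3 + x^2 + 4x + 5), pattern 5+1; mod 23: f = (x + 7)(x + 12)(x + 21)(x^3 + 6x^2 + 13x + 16), pattern 3+1+1+1. No other pattern occurs in this range, so the set of observed cycle types is {5+1, 3+1+1+1}. Among the candidates above, the only group containing elements of all these cycle types is A_6 (6T15) — each of A_4 (6T4), S_4 (6T7), (C_3 x C_3) : C_4 (6T10), PSL(2,5) (6T12) lacks at least one of them. Hence G = A_6 (6T15), of order 360.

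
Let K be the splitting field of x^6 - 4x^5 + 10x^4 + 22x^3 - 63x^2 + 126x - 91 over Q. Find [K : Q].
12

The degree of the splitting field over Q equals the order of the Galois group, so first determine the group. The polynomial f is an irreducible sextic over Q, so G = Gal(f/Q) is one of the 16 transitive subgroups 6T1, ..., 6T16 of S_6. The discriminant of f is 5729525925351424 = 75693632^2, a perfect square, so G is contained in A_6. The transitive groups of degree 6 contained in A_6 are: A_4 (6T4, order 12), S_4 (6T7, order 24), (C_3 x C_3) : C_4 (6T10, order 36), PSL(2,5) (6T12, order 60), A_6 (6T15, order 360). By Dedekind's theorem, for a prime p not dividing disc(f) the degrees of the irreducible factors of f mod p form the cycle type of an element of G. Factoring f modulo the 33 such primes p <= 149 (skipping 2, 7, which divide the discriminant), each new pattern first appears at: mod 3: f = (x^3 + 2x + 1)(x^3 + 2x^2 + 2x + 2), pattern 3+3; mod 13: f = (x)(x + 8)(x^2 + 4x + 9)(x^2 + 10x + 5), pattern 2+2+1+1. No other pattern occurs in this range, so the set of observed cycle types is {3+3, 2+2+1+1}. The candidates containing elements of all these cycle types are A_4 (6T4) of order 12, S_4 (6T7) of order 24, (C_3 x C_3) : C_4 (6T10) of order 36, PSL(2,5) (6T12) of order 60, A_6 (6T15) of order 360; the others are excluded. The observed types are precisely the cycle types that occur in A_4 (6T4) (apart from the identity). Each of the other remaining candidates has further cycle types, and by the Chebotarev density theorem the matching factorization patterns would occur for a proportion of primes equal to their share of the group: S_4 (6T7) additionally contains elements of type 4+2 (6 of its 24 elements, about 25% of primes); (C_3 x C_3) : C_4 (6T10) additionally contains elements of type 4+2, 3+1+1+1 (22 of its 36 elements, about 61% of primes); PSL(2,5) (6T12) additionally contains elements of type 5+1 (24 of its 60 elements, about 40% of primes); A_6 (6T15) additionally contains elements of type 5+1, 4+2, 3+1+1+1 (274 of its 360 elements, about 76% of primes). None of the 33 primes tested shows any such pattern (for each of these groups the chance of that is below 10^-4), which rules them out. Hence G = A_4 (6T4), of order 12. The Galois group A_4 (6T4) has order 12, so the splitting field has degree 12 over Q.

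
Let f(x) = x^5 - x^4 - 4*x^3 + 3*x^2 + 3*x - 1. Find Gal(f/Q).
The polynomial f is an irreducible quintic over Q, so G = Gal(f/Q) is a transitive subgroup of S_5: one of C_5 (5T1, order 5), D_5 (5T2, order 10), F_20 (5T3, order 20), A_5 (5T4, order 60) or S_5 (5T5, order 120). The discriminant of f is 14641 = 121^2, a perfect square, so G is contained in A_5. The transitive groups of degree 5 contained in A_5 are: C_5 (5T1, order 5), D_5 (5T2, order 10), A_5 (5T4, order 60). By Dedekind's theorem, for a prime p not dividing disc(f) the degrees of the irreducible factors of f mod p form the cycle type of an element of G. Factoring f modulo the 14 such primes p <= 47 (skipping 11, which divides the discriminant), each new pattern first appears at: mod 2: f = (x^5 + x^4 + x^2 + x + 1), pattern 5; mod 23: f = (x + 4)(x + 6)(x + 10)(x + 11)(x + 14), pattern 1+1+1+1+1. No other pattern occurs in this range, so the set of observed cycle types is {5, 1+1+1+1+1}. The candidates containing elements of all these cycle types are C_5 (5T1) of order 5, D_5 (5T2) of order 10, A_5 (5T4) of order 60; the others are excluded. The observed types are precisely the cycle types that occur in C_5 (5T1). Each of the other remaining candidates has further cycle types, and by the Chebotarev density theorem the matching factorization patterns would occur for a proportion of primes equal to their share of the group: D_5 (5T2) additionally contains elements of type 2+2+1 (5 of its 10 elements, about 50% of primes); A_5 (5T4) additionally contains elements of type 3+1+1, 2+2+1 (35 of its 60 elements, about 58% of primes). None of the 14 primes tested shows any such pattern (for each of these groups the chance of that is below 10^-4), which rules them out. Hence G = C_5 (5T1), of order 5.

C_5 (also written C5)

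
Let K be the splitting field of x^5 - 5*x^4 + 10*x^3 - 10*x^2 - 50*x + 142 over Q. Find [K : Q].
60

The degree of the splitting field over Q equals the order of the Galois group, so first determine the group. The polynomial f is an irreducible quintic over Q, so G = Gal(f/Q) is a transitive subgroup of S_5: one of C_5 (5T1, order 5), D_5 (5T2, order 10), F_20 (5T3, order 20), A_5 (5T4, order 60) or S_5 (5T5, order 120). The discriminant of f is 58564000000 = 242000^2, a perfect square, so G is contained in A_5. The transitive groups of degree 5 contained in A_5 are: C_5 (5T1, order 5), D_5 (5T2, order 10), A_5 (5T4, order 60). By Dedekind's theorem, for a prime p not dividing disc(f) the degrees of the irreducible factors of f mod p form the cycle type of an element of G. Factoring f modulo the 3 such primes p <= 13 (skipping 2, 5, 11, which divide the discriminant), each new pattern first appears at: mod 3: f = (x^5 + x^4 + x^3 + 2x^2 + x + 1), pattern 5; mod 13: f = (x + 5)(x + 7)(x^3 + 9x^2 + 10x + 10), pattern 3+1+1. No other pattern occurs in this range, so the set of observed cycle types is {5, 3+1+1}. Among the candidates above, the only group containing elements of all these cycle types is A_5 (5T4) — each of C_5 (5T1), D_5 (5T2) lacks at least one of them. Hence G = A_5 (5T4), of order 60. The Galois group A_5 (5T4) has order 60, so the splitting field has degree 60 over Q.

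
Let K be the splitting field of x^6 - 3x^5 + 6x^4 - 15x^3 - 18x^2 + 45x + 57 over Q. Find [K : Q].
The degree of the splitting field over Q equals the order of the Galois group, so first determine the group. The polynomial f is an irreducible sextic over Q, so G = Gal(f/Q) is one of the 16 transitive subgroups 6T1, ..., 6T16 of S_6. The discriminant of f is -12706684710912, which is not a perfect square, so G is not contained in A_6. The transitive groups of degree 6 not contained in A_6 are: C_6 (6T1, order 6), S_3 (6T2, order 6), D_6 (6T3, order 12), C_3 x S_3 (6T5, order 18), A_4 x C_2 (6T6, order 24), S_4 (6T8, order 24), S_3 x S_3 (6T9, order 36), S_4 x C_2 (6T11, order 48), (S_3 x S_3) : C_2 (6T13, order 72), PGL(2,5) (6T14, order 120), S_6 (6T16, order 720). By Dedekind's theorem, for a prime p not dividing disc(f) the degrees of the irreducible factors of f mod p form the cycle type of an element of G. Factoring f modulo the 37 such primes p <= 167 (skipping 2, 3, which divide the discriminant), each new pattern first appears at: mod 5: f = (x^6 + 2x^5 + x^4 + 2x^2 + 2), pattern 6; mod 7: f = (x^3 + 5x^2 + 6x + 3)(x^3 + 6x^2 + 5x + 5), pattern 3+3; mod 17: f = (x^2 + 8x + 2)(x^2 + 10x + 14)(x^2 + 13x + 16), pattern 2+2+2; mod 19: f = (x)(x + 1)(x + 3)(x + 4)(x + 10)(x + 17), pattern 1+1+1+1+1+1. No other pattern occurs in this range, so the set of observed cycle types is {6, 3+3, 2+2+2, 1+1+1+1+1+1}. The candidates containing elements of all these cycle types are C_6 (6T1) of order 6, D_6 (6T3) of order 12, C_3 x S_3 (6T5) of order 18, A_4 x C_2 (6T6) of order 24, S_3 x S_3 (6T9) of order 36, S_4 x C_2 (6T11) of order 48, (S_3 x S_3) : C_2 (6T13) of order 72, PGL(2,5) (6T14) of order 120, S_6 (6T16) of order 720; the others are excluded. The observed types are precisely the cycle types that occur in C_6 (6T1). Each of the other remaining candidates has further cycle types, and by the Chebotarev density theorem the matching factorization patterns would occur for a proportion of primes equal to their share of the group: D_6 (6T3) additionally contains elements of type 2+2+1+1 (3 of its 12 elements, about 25% of primes); C_3 x S_3 (6T5) additionally contains elements of type 3+1+1+1 (4 of its 18 elements, about 22% of primes); A_4 x C_2 (6T6) additionally contains elements of type 2+2+1+1, 2+1+1+1+1 (6 of its 24 elements, about 25% of primes); S_3 x S_3 (6T9) additionally contains elements of type 3+1+1+1, 2+2+1+1 (13 of its 36 elements, about 36% of primes); S_4 x C_2 (6T11) additionally contains elements of type 4+2, 4+1+1, 2+2+1+1, 2+1+1+1+1 (24 of its 48 elements, about 50% of primes); (S_3 x S_3) : C_2 (6T13) additionally contains elements of type 4+2, 3+2+1, 3+1+1+1, 2+2+1+1, 2+1+1+1+1 (49 of its 72 elements, about 68% of primes); PGL(2,5) (6T14) additionally contains elements of type 5+1, 4+1+1, 2+2+1+1 (69 of its 120 elements, about 58% of primes); S_6 (6T16) additionally contains elements of type 5+1, 4+2, 4+1+1, 3+2+1, 3+1+1+1, 2+2+1+1, 2+1+1+1+1 (544 of its 720 elements, about 76% of primes). None of the 37 primes tested shows any such pattern (for each of these groups the chance of that is below 10^-4), which rules them out. Hence G = C_6 (6T1), of order 6. The Galois group C_6 (6T1) has order 6, so the splitting field has degree 6 over Q.

6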